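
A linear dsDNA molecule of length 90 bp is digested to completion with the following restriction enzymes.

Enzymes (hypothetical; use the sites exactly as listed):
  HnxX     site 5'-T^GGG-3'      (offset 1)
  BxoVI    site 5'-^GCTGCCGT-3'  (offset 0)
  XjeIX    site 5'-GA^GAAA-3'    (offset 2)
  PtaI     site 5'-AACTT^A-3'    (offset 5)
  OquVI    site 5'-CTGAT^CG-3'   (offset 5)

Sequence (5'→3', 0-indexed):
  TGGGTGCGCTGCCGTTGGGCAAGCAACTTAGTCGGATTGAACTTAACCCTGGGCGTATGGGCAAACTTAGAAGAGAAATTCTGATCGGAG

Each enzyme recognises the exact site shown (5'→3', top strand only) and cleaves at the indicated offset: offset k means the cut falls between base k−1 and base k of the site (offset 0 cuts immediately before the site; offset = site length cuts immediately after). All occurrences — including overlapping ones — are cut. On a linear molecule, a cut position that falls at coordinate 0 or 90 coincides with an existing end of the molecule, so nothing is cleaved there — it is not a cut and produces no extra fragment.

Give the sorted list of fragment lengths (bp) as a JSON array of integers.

[1,5,6,6,6,8,9,10,11,13,15]

Site scan:
  HnxX (TGGG, off=1): starts [0, 15, 49, 57] → cuts [1, 16, 50, 58]
  BxoVI (GCTGCCGT, off=0): starts [7] → cuts [7]
  XjeIX (GAGAAA, off=2): starts [72] → cuts [74]
  PtaI (AACTTA, off=5): starts [24, 39, 63] → cuts [29, 44, 68]
  OquVI (CTGATCG, off=5): starts [80] → cuts [85]

All cut coordinates (distinct, sorted): [1, 7, 16, 29, 44, 50, 58, 68, 74, 85]

Fragments:
  [0,1): 1 bp
  [1,7): 6 bp
  [7,16): 9 bp
  [16,29): 13 bp
  [29,44): 15 bp
  [44,50): 6 bp
  [50,58): 8 bp
  [58,68): 10 bp
  [68,74): 6 bp
  [74,85): 11 bp
  [85,90): 5 bp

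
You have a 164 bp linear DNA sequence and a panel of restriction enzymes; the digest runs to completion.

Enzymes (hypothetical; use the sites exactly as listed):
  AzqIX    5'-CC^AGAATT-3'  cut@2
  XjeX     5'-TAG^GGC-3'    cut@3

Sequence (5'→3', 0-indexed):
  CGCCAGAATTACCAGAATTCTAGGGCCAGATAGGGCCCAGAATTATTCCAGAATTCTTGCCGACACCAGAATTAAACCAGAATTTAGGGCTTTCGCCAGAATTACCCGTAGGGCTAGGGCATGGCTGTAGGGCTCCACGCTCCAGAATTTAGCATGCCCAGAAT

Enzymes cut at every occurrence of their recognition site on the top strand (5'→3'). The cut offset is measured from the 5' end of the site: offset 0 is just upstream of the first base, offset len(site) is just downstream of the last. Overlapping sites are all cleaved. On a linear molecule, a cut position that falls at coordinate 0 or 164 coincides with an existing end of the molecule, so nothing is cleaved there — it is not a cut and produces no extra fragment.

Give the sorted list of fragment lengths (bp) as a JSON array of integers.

Scan for sites:
  AzqIX (CCAGAATT, off=2): starts [2, 11, 36, 47, 65, 76, 95, 141] → cuts [4, 13, 38, 49, 67, 78, 97, 143]
  XjeX (TAGGGC, off=3): starts [20, 30, 84, 108, 114, 127] → cuts [23, 33, 87, 111, 117, 130]

All cut coordinates (distinct, sorted): [4, 13, 23, 33, 38, 49, 67, 78, 87, 97, 111, 117, 130, 143]

Fragment lengths:
  [0,4): 4 bp
  [4,13): 9 bp
  [13,23): 10 bp
  [23,33): 10 bp
  [33,38): 5 bp
  [38,49): 11 bp
  [49,67): 18 bp
  [67,78): 11 bp
  [78,87): 9 bp
  [87,97): 10 bp
  [97,111): 14 bp
  [111,117): 6 bp
  [117,130): 13 bp
  [130,143): 13 bp
  [143,164): 21 bp

[4,5,6,9,9,10,10,10,11,11,13,13,14,18,21]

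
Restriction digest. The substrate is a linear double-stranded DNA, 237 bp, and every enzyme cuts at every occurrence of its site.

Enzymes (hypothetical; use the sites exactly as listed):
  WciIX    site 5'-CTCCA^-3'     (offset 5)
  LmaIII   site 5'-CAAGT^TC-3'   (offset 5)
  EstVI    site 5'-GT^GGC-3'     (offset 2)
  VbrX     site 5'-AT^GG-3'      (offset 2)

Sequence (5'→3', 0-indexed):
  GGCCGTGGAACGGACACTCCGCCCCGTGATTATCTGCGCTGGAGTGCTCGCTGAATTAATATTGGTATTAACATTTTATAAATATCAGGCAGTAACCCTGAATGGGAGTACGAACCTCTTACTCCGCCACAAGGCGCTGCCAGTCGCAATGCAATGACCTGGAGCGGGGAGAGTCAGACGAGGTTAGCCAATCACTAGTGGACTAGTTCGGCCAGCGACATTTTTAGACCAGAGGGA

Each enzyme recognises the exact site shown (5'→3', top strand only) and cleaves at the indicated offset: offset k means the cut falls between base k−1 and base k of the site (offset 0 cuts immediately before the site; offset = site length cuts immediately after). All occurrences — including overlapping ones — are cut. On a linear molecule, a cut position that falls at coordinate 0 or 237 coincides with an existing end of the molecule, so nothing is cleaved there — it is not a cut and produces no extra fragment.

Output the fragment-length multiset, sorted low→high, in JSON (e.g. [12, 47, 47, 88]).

[103,134]

Site scan:
  WciIX (CTCCA, off=5): no sites
  LmaIII (CAAGTTC, off=5): no sites
  EstVI (GTGGC, off=2): no sites
  VbrX (ATGG, off=2): starts [101] → cuts [103]

All cut coordinates (distinct, sorted): [103]

Fragments:
  [0,103): 103 bp
  [103,237): 134 bp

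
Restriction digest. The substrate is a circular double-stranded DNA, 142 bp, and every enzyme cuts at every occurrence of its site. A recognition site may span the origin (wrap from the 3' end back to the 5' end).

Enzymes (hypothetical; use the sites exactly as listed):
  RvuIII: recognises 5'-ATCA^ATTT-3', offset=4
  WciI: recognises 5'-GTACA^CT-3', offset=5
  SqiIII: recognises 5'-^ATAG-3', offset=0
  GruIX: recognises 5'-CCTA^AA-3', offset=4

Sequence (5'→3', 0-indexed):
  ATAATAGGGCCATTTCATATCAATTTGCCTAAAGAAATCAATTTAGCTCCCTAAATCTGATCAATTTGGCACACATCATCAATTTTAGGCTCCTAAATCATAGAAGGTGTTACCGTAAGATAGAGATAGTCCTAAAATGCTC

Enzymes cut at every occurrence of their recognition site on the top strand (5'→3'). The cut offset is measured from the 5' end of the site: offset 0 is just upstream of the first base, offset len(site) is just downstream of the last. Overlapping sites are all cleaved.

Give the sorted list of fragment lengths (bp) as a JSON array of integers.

Per-enzyme occurrences:
  RvuIII (ATCAATTT, off=4): starts [18, 36, 59, 77] → cuts [22, 40, 63, 81]
  WciI (GTACACT, off=5): no sites
  SqiIII (ATAG, off=0): starts [3, 99, 119, 125] → cuts [3, 99, 119, 125]
  GruIX (CCTAAA, off=4): starts [27, 49, 91, 130] → cuts [31, 53, 95, 134]

Pooled cuts: [3, 22, 31, 40, 53, 63, 81, 95, 99, 119, 125, 134]

Fragment lengths:
  3→22: 19 bp
  22→31: 9 bp
  31→40: 9 bp
  40→53: 13 bp
  53→63: 10 bp
  63→81: 18 bp
  81→95: 14 bp
  95→99: 4 bp
  99→119: 20 bp
  119→125: 6 bp
  125→134: 9 bp
  134→3 (wrap): 142-134+3 = 11 bp

[4,6,9,9,9,10,11,13,14,18,19,20]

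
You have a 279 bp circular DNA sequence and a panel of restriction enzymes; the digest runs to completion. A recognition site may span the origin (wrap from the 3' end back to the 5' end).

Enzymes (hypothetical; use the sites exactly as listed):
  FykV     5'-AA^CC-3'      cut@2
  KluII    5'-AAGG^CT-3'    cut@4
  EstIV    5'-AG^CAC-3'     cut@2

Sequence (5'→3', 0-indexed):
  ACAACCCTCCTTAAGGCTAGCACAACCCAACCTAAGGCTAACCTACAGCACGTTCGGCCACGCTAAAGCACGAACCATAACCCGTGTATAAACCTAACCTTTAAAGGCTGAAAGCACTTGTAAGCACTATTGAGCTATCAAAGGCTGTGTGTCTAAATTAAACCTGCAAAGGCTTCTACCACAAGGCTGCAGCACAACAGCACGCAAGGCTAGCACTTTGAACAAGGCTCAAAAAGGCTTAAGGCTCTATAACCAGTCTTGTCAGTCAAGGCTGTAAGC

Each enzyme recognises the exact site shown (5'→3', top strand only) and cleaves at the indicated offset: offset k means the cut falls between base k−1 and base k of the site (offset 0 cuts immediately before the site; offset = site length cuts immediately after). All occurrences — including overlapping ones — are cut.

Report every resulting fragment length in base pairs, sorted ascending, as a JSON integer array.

Per-enzyme occurrences:
  FykV (AACC, off=2): starts [2, 23, 28, 39, 72, 78, 90, 95, 160, 250] → cuts [4, 25, 30, 41, 74, 80, 92, 97, 162, 252]
  KluII (AAGGCT, off=4): starts [12, 33, 103, 140, 168, 182, 205, 223, 233, 240, 267] → cuts [16, 37, 107, 144, 172, 186, 209, 227, 237, 244, 271]
  EstIV (AGCAC, off=2): starts [18, 46, 66, 112, 122, 190, 198, 211, 276] → cuts [20, 48, 68, 114, 124, 192, 200, 213, 278]

All cut coordinates (distinct, sorted): [4, 16, 20, 25, 30, 37, 41, 48, 68, 74, 80, 92, 97, 107, 114, 124, 144, 162, 172, 186, 192, 200, 209, 213, 227, 237, 244, 252, 271, 278]

Fragments:
  4→16: 12 bp
  16→20: 4 bp
  20→25: 5 bp
  25→30: 5 bp
  30→37: 7 bp
  37→41: 4 bp
  41→48: 7 bp
  48→68: 20 bp
  68→74: 6 bp
  74→80: 6 bp
  80→92: 12 bp
  92→97: 5 bp
  97→107: 10 bp
  107→114: 7 bp
  114→124: 10 bp
  124→144: 20 bp
  144→162: 18 bp
  162→172: 10 bp
  172→186: 14 bp
  186→192: 6 bp
  192→200: 8 bp
  200→209: 9 bp
  209→213: 4 bp
  213→227: 14 bp
  227→237: 10 bp
  237→244: 7 bp
  244→252: 8 bp
  252→271: 19 bp
  271→278: 7 bp
  278→4 (wrap): 279-278+4 = 5 bp

[4,4,4,5,5,5,5,6,6,6,7,7,7,7,7,8,8,9,10,10,10,10,12,12,14,14,18,19,20,20]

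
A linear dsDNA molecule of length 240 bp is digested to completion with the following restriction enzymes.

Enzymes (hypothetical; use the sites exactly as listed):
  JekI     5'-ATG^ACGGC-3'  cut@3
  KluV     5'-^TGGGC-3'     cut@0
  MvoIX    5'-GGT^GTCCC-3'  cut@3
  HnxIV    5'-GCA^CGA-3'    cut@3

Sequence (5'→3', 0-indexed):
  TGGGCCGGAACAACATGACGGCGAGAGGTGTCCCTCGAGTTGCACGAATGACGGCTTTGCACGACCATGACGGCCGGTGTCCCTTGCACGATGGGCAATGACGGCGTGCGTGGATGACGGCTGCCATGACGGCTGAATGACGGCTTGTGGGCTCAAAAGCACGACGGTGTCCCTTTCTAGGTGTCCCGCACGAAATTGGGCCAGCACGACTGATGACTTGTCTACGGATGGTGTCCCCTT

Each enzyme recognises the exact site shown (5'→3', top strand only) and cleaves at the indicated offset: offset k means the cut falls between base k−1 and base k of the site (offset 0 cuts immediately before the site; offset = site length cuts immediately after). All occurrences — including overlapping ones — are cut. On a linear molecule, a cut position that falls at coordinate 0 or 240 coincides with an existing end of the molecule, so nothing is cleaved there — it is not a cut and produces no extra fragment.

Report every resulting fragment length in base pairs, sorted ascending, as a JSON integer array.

Scan for sites:
  JekI (ATGACGGC, off=3): starts [14, 47, 66, 97, 113, 125, 136] → cuts [17, 50, 69, 100, 116, 128, 139]
  KluV (TGGGC, off=0): starts [0, 91, 147, 196] → cuts [91, 147, 196] (position 0 is a terminus of the linear molecule — no cut)
  MvoIX (GGTGTCCC, off=3): starts [26, 75, 165, 179, 229] → cuts [29, 78, 168, 182, 232]
  HnxIV (GCACGA, off=3): starts [41, 58, 85, 158, 187, 203] → cuts [44, 61, 88, 161, 190, 206]

Pooled cuts: [17, 29, 44, 50, 61, 69, 78, 88, 91, 100, 116, 128, 139, 147, 161, 168, 182, 190, 196, 206, 232]

Fragments:
  [0,17): 17 bp
  [17,29): 12 bp
  [29,44): 15 bp
  [44,50): 6 bp
  [50,61): 11 bp
  [61,69): 8 bp
  [69,78): 9 bp
  [78,88): 10 bp
  [88,91): 3 bp
  [91,100): 9 bp
  [100,116): 16 bp
  [116,128): 12 bp
  [128,139): 11 bp
  [139,147): 8 bp
  [147,161): 14 bp
  [161,168): 7 bp
  [168,182): 14 bp
  [182,190): 8 bp
  [190,196): 6 bp
  [196,206): 10 bp
  [206,232): 26 bp
  [232,240): 8 bp

[3,6,6,7,8,8,8,8,9,9,10,10,11,11,12,12,14,14,15,16,17,26]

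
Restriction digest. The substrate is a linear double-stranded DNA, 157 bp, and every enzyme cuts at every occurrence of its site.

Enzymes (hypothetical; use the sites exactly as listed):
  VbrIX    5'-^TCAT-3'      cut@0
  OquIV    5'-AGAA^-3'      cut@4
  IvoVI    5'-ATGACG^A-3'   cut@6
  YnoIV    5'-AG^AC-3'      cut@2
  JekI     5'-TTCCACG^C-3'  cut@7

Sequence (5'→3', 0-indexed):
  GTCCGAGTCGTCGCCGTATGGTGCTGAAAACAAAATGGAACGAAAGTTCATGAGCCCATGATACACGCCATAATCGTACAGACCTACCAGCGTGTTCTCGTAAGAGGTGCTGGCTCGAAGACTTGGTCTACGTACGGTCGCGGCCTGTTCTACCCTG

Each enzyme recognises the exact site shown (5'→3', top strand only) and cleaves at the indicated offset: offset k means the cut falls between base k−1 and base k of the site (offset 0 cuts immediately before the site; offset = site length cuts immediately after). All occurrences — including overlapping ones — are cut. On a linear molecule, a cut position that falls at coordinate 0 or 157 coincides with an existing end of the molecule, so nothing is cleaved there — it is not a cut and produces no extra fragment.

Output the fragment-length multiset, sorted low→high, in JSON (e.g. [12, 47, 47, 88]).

[34,37,39,47]

Site scan:
  VbrIX TCAT/0: at [47] ⇒ [47]
  OquIV (AGAA, off=4): no sites
  IvoVI (ATGACGA, off=6): no sites
  YnoIV AGAC/2: at [79, 118] ⇒ [81, 120]
  JekI (TTCCACGC, off=7): no sites

All cut coordinates (distinct, sorted): [47, 81, 120]

Fragments:
  [0,47): 47 bp
  [47,81): 34 bp
  [81,120): 39 bp
  [120,157): 37 bp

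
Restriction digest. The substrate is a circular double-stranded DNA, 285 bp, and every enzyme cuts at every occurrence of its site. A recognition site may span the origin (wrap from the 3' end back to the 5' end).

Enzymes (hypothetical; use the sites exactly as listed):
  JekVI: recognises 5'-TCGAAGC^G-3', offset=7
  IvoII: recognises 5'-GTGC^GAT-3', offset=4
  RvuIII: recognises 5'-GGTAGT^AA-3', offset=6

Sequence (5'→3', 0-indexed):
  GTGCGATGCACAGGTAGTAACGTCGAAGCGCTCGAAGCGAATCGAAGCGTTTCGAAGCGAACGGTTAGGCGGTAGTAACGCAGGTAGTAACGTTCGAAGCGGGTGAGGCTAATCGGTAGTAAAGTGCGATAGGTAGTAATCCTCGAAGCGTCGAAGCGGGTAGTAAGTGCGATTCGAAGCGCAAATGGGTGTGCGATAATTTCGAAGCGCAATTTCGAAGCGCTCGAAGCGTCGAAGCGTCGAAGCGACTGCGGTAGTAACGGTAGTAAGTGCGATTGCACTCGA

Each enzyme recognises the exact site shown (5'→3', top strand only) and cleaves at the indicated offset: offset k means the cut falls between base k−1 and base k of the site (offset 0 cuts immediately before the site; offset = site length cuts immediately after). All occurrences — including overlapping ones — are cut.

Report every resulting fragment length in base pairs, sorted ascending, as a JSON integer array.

[6,6,7,7,8,8,8,9,9,9,10,10,10,10,11,12,12,12,12,13,14,14,14,16,18,20]

Site scan:
  JekVI TCGAAGCG/7: at [22, 31, 41, 51, 93, 142, 150, 173, 201, 214, 223, 231, 239] ⇒ [29, 38, 48, 58, 100, 149, 157, 180, 208, 221, 230, 238, 246]
  IvoII GTGCGAT/4: at [0, 123, 166, 190, 269] ⇒ [4, 127, 170, 194, 273]
  RvuIII GGTAGTAA/6: at [12, 70, 82, 114, 131, 158, 252, 261] ⇒ [18, 76, 88, 120, 137, 164, 258, 267]

All cut coordinates (distinct, sorted): [4, 18, 29, 38, 48, 58, 76, 88, 100, 120, 127, 137, 149, 157, 164, 170, 180, 194, 208, 221, 230, 238, 246, 258, 267, 273]

Fragment lengths:
  4→18: 14 bp
  18→29: 11 bp
  29→38: 9 bp
  38→48: 10 bp
  48→58: 10 bp
  58→76: 18 bp
  76→88: 12 bp
  88→100: 12 bp
  100→120: 20 bp
  120→127: 7 bp
  127→137: 10 bp
  137→149: 12 bp
  149→157: 8 bp
  157→164: 7 bp
  164→170: 6 bp
  170→180: 10 bp
  180→194: 14 bp
  194→208: 14 bp
  208→221: 13 bp
  221→230: 9 bp
  230→238: 8 bp
  238→246: 8 bp
  246→258: 12 bp
  258→267: 9 bp
  267→273: 6 bp
  273→4 (wrap): 285-273+4 = 16 bp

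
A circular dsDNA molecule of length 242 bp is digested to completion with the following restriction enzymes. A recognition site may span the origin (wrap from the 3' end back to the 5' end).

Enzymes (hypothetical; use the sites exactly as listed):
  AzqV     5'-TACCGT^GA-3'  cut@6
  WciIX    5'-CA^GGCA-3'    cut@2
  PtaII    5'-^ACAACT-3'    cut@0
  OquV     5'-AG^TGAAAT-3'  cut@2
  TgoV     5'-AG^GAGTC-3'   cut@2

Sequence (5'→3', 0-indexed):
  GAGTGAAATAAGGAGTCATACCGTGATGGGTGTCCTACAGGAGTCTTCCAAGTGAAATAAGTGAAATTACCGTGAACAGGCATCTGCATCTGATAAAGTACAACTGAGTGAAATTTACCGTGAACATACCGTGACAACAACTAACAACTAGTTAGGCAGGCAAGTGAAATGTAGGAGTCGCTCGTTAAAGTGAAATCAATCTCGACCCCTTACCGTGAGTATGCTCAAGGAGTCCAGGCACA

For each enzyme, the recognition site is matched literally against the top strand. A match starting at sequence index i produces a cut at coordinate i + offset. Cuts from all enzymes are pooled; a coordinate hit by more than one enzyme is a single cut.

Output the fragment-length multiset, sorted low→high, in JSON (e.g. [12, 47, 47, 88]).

[4,5,6,7,7,9,9,9,9,10,11,12,12,12,13,13,15,16,16,21,26]

Site scan:
  AzqV TACCGTGA/6: at [18, 67, 115, 126, 210] ⇒ [24, 73, 121, 132, 216]
  WciIX CAGGCA/2: at [76, 156, 234] ⇒ [78, 158, 236]
  PtaII ACAACT/0: at [99, 136, 143] ⇒ [99, 136, 143]
  OquV AGTGAAAT/2: at [1, 50, 59, 106, 162, 188] ⇒ [3, 52, 61, 108, 164, 190]
  TgoV AGGAGTC/2: at [10, 38, 172, 227] ⇒ [12, 40, 174, 229]

All cut coordinates (distinct, sorted): [3, 12, 24, 40, 52, 61, 73, 78, 99, 108, 121, 132, 136, 143, 158, 164, 174, 190, 216, 229, 236]

Fragments:
  3→12: 9 bp
  12→24: 12 bp
  24→40: 16 bp
  40→52: 12 bp
  52→61: 9 bp
  61→73: 12 bp
  73→78: 5 bp
  78→99: 21 bp
  99→108: 9 bp
  108→121: 13 bp
  121→132: 11 bp
  132→136: 4 bp
  136→143: 7 bp
  143→158: 15 bp
  158→164: 6 bp
  164→174: 10 bp
  174→190: 16 bp
  190→216: 26 bp
  216→229: 13 bp
  229→236: 7 bp
  236→3 (wrap): 242-236+3 = 9 bp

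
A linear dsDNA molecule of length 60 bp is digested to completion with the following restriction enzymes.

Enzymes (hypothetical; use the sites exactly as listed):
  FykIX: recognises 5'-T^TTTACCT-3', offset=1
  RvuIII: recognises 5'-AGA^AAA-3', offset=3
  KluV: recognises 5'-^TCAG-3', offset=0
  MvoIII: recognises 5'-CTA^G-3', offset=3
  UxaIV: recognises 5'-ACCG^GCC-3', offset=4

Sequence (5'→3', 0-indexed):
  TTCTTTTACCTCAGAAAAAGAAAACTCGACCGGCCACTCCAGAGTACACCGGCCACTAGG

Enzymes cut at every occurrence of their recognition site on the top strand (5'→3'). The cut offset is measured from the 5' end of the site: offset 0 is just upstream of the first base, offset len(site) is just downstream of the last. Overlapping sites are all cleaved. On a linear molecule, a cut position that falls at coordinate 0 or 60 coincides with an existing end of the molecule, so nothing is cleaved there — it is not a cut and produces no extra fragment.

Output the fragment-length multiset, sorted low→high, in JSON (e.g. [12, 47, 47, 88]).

Site scan:
  FykIX (TTTTACCT, off=1): starts [3] → cuts [4]
  RvuIII (AGAAAA, off=3): starts [12, 18] → cuts [15, 21]
  KluV (TCAG, off=0): starts [10] → cuts [10]
  MvoIII (CTAG, off=3): starts [55] → cuts [58]
  UxaIV (ACCGGCC, off=4): starts [28, 47] → cuts [32, 51]

All cut coordinates (distinct, sorted): [4, 10, 15, 21, 32, 51, 58]

Fragments:
  [0,4): 4 bp
  [4,10): 6 bp
  [10,15): 5 bp
  [15,21): 6 bp
  [21,32): 11 bp
  [32,51): 19 bp
  [51,58): 7 bp
  [58,60): 2 bp

[2,4,5,6,6,7,11,19]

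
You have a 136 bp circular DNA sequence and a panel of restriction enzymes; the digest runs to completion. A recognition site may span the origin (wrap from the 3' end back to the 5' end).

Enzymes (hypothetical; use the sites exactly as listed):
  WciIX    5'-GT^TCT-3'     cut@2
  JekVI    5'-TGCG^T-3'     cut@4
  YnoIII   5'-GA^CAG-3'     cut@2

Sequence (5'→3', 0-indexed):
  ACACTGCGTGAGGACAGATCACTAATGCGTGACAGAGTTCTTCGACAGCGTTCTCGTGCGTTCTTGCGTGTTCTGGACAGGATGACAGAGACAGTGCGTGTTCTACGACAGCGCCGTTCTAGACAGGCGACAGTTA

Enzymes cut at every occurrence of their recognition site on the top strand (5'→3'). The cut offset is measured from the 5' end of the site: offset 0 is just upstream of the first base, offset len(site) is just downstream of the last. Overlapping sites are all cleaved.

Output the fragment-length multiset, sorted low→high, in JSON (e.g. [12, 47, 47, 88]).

Scan for sites:
  WciIX (GTTCT, off=2): starts [36, 49, 59, 69, 99, 115] → cuts [38, 51, 61, 71, 101, 117]
  JekVI (TGCGT, off=4): starts [4, 25, 56, 64, 94] → cuts [8, 29, 60, 68, 98]
  YnoIII (GACAG, off=2): starts [12, 30, 43, 75, 83, 89, 106, 121, 128] → cuts [14, 32, 45, 77, 85, 91, 108, 123, 130]

All cut coordinates (distinct, sorted): [8, 14, 29, 32, 38, 45, 51, 60, 61, 68, 71, 77, 85, 91, 98, 101, 108, 117, 123, 130]

Fragments:
  8→14: 6 bp
  14→29: 15 bp
  29→32: 3 bp
  32→38: 6 bp
  38→45: 7 bp
  45→51: 6 bp
  51→60: 9 bp
  60→61: 1 bp
  61→68: 7 bp
  68→71: 3 bp
  71→77: 6 bp
  77→85: 8 bp
  85→91: 6 bp
  91→98: 7 bp
  98→101: 3 bp
  101→108: 7 bp
  108→117: 9 bp
  117→123: 6 bp
  123→130: 7 bp
  130→8 (wrap): 136-130+8 = 14 bp

[1,3,3,3,6,6,6,6,6,6,7,7,7,7,7,8,9,9,14,15]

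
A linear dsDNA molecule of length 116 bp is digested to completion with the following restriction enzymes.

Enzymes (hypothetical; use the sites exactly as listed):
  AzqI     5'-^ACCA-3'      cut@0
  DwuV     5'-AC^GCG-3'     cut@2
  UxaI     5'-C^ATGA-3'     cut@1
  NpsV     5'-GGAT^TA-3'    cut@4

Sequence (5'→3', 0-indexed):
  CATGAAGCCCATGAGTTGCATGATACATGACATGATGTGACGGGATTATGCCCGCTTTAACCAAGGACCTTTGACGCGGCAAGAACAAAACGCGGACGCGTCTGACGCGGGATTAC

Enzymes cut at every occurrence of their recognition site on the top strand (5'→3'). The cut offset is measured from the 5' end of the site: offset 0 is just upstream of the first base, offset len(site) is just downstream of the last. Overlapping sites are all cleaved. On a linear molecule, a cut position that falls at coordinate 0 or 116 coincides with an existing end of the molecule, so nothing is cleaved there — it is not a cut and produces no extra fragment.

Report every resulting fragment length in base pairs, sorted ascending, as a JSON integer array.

[1,3,5,6,7,7,9,9,9,13,15,16,16]

Site scan:
  AzqI ACCA/0: at [59] ⇒ [59]
  DwuV ACGCG/2: at [73, 89, 95, 104] ⇒ [75, 91, 97, 106]
  UxaI CATGA/1: at [0, 9, 18, 25, 30] ⇒ [1, 10, 19, 26, 31]
  NpsV GGATTA/4: at [42, 109] ⇒ [46, 113]

Pooled cuts: [1, 10, 19, 26, 31, 46, 59, 75, 91, 97, 106, 113]

Fragment lengths:
  [0,1): 1 bp
  [1,10): 9 bp
  [10,19): 9 bp
  [19,26): 7 bp
  [26,31): 5 bp
  [31,46): 15 bp
  [46,59): 13 bp
  [59,75): 16 bp
  [75,91): 16 bp
  [91,97): 6 bp
  [97,106): 9 bp
  [106,113): 7 bp
  [113,116): 3 bp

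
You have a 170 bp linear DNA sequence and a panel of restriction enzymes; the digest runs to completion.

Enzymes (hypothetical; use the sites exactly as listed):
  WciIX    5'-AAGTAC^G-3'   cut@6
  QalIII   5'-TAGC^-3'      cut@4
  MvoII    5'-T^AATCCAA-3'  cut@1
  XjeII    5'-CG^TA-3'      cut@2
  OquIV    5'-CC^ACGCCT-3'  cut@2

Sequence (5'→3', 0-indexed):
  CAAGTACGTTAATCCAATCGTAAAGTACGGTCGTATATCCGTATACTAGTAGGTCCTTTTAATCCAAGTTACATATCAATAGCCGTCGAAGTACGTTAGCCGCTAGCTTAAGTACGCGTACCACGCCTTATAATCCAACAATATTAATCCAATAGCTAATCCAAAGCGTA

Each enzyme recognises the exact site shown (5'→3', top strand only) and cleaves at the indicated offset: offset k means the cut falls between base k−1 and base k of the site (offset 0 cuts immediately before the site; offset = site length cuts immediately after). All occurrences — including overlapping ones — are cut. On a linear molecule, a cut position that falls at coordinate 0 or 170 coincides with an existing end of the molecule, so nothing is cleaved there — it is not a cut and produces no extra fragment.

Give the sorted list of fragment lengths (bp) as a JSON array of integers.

[1,2,3,3,4,5,6,7,7,8,8,8,9,10,11,11,11,14,19,23]

Site scan:
  WciIX AAGTACG/6: at [1, 22, 88, 109] ⇒ [7, 28, 94, 115]
  QalIII TAGC/4: at [79, 96, 103, 152] ⇒ [83, 100, 107, 156]
  MvoII TAATCCAA/1: at [9, 59, 130, 144, 156] ⇒ [10, 60, 131, 145, 157]
  XjeII CGTA/2: at [18, 31, 39, 116, 166] ⇒ [20, 33, 41, 118, 168]
  OquIV CCACGCCT/2: at [120] ⇒ [122]

Pooled cuts: [7, 10, 20, 28, 33, 41, 60, 83, 94, 100, 107, 115, 118, 122, 131, 145, 156, 157, 168]

Fragments:
  [0,7): 7 bp
  [7,10): 3 bp
  [10,20): 10 bp
  [20,28): 8 bp
  [28,33): 5 bp
  [33,41): 8 bp
  [41,60): 19 bp
  [60,83): 23 bp
  [83,94): 11 bp
  [94,100): 6 bp
  [100,107): 7 bp
  [107,115): 8 bp
  [115,118): 3 bp
  [118,122): 4 bp
  [122,131): 9 bp
  [131,145): 14 bp
  [145,156): 11 bp
  [156,157): 1 bp
  [157,168): 11 bp
  [168,170): 2 bp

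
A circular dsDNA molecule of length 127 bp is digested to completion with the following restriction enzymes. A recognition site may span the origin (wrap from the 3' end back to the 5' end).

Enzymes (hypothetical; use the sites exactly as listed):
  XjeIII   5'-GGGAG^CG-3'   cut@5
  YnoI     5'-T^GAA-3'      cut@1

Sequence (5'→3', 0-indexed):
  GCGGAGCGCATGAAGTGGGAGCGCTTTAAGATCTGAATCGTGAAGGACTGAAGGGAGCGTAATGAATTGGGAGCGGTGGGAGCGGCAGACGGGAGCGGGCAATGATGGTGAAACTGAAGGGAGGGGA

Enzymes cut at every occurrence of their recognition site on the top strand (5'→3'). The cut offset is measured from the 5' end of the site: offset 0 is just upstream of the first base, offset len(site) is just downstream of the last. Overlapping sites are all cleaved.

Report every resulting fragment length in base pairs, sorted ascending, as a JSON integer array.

[6,6,7,8,8,9,10,10,10,13,13,13,14]

Per-enzyme occurrences:
  XjeIII GGGAGCG/5: at [16, 52, 68, 77, 90, 123] ⇒ [1, 21, 57, 73, 82, 95]
  YnoI TGAA/1: at [10, 33, 40, 48, 62, 108, 114] ⇒ [11, 34, 41, 49, 63, 109, 115]

All cut coordinates (distinct, sorted): [1, 11, 21, 34, 41, 49, 57, 63, 73, 82, 95, 109, 115]

Fragments:
  1→11: 10 bp
  11→21: 10 bp
  21→34: 13 bp
  34→41: 7 bp
  41→49: 8 bp
  49→57: 8 bp
  57→63: 6 bp
  63→73: 10 bp
  73→82: 9 bp
  82→95: 13 bp
  95→109: 14 bp
  109→115: 6 bp
  115→1 (wrap): 127-115+1 = 13 bp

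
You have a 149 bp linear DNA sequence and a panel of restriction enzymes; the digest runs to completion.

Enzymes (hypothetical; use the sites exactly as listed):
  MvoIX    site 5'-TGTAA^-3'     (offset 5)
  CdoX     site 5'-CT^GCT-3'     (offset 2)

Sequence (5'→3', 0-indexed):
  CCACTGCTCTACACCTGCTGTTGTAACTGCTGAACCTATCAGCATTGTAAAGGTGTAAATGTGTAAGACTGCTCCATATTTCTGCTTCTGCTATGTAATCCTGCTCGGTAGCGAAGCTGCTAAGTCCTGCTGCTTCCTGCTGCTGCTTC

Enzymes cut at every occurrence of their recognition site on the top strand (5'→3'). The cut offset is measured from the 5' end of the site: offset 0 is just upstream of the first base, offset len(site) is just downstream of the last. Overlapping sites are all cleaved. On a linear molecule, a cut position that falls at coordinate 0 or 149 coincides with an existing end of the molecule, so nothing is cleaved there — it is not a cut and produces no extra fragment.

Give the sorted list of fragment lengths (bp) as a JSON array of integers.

Per-enzyme occurrences:
  MvoIX TGTAA/5: at [21, 45, 53, 61, 93] ⇒ [26, 50, 58, 66, 98]
  CdoX CTGCT/2: at [3, 14, 26, 68, 81, 87, 100, 116, 126, 129, 136, 139, 142] ⇒ [5, 16, 28, 70, 83, 89, 102, 118, 128, 131, 138, 141, 144]

All cut coordinates (distinct, sorted): [5, 16, 26, 28, 50, 58, 66, 70, 83, 89, 98, 102, 118, 128, 131, 138, 141, 144]

Fragments:
  [0,5): 5 bp
  [5,16): 11 bp
  [16,26): 10 bp
  [26,28): 2 bp
  [28,50): 22 bp
  [50,58): 8 bp
  [58,66): 8 bp
  [66,70): 4 bp
  [70,83): 13 bp
  [83,89): 6 bp
  [89,98): 9 bp
  [98,102): 4 bp
  [102,118): 16 bp
  [118,128): 10 bp
  [128,131): 3 bp
  [131,138): 7 bp
  [138,141): 3 bp
  [141,144): 3 bp
  [144,149): 5 bp

[2,3,3,3,4,4,5,5,6,7,8,8,9,10,10,11,13,16,22]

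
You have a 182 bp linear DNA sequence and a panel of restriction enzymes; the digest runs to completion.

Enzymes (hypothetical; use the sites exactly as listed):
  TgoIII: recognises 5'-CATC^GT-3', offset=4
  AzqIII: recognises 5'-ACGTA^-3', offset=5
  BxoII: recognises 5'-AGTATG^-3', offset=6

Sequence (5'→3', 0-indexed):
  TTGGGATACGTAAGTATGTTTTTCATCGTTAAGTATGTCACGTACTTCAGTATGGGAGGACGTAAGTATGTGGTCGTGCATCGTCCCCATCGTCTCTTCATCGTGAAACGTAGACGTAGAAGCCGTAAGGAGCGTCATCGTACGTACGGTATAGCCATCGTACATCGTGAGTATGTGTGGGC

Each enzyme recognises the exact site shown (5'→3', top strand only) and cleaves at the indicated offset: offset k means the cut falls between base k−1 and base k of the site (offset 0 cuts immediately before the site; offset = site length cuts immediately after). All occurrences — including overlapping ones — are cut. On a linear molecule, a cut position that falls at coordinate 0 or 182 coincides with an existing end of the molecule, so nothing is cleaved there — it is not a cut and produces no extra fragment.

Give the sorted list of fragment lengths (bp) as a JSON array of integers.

[6,6,6,7,7,7,7,9,9,9,10,10,10,10,11,12,12,13,21]

Scan for sites:
  TgoIII (CATCGT, off=4): starts [23, 78, 87, 98, 135, 155, 162] → cuts [27, 82, 91, 102, 139, 159, 166]
  AzqIII (ACGTA, off=5): starts [7, 39, 59, 107, 113, 141] → cuts [12, 44, 64, 112, 118, 146]
  BxoII (AGTATG, off=6): starts [12, 31, 48, 64, 169] → cuts [18, 37, 54, 70, 175]

Pooled cuts: [12, 18, 27, 37, 44, 54, 64, 70, 82, 91, 102, 112, 118, 139, 146, 159, 166, 175]

Fragment lengths:
  [0,12): 12 bp
  [12,18): 6 bp
  [18,27): 9 bp
  [27,37): 10 bp
  [37,44): 7 bp
  [44,54): 10 bp
  [54,64): 10 bp
  [64,70): 6 bp
  [70,82): 12 bp
  [82,91): 9 bp
  [91,102): 11 bp
  [102,112): 10 bp
  [112,118): 6 bp
  [118,139): 21 bp
  [139,146): 7 bp
  [146,159): 13 bp
  [159,166): 7 bp
  [166,175): 9 bp
  [175,182): 7 bp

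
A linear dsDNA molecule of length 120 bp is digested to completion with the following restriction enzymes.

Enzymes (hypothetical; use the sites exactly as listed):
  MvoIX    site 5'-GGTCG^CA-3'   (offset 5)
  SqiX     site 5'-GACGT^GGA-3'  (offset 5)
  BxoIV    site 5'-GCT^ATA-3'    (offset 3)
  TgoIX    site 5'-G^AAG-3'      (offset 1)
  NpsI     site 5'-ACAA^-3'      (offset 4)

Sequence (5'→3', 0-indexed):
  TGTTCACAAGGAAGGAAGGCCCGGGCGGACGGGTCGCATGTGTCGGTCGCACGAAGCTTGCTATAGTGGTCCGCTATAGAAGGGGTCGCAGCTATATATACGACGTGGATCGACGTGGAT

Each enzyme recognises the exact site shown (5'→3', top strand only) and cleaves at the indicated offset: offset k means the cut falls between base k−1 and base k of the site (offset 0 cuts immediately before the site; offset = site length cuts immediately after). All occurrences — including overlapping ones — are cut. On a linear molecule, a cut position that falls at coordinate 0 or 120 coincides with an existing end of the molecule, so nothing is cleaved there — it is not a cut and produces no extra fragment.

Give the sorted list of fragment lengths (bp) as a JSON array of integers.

Scan for sites:
  MvoIX (GGTCGCA, off=5): starts [31, 44, 83] → cuts [36, 49, 88]
  SqiX (GACGTGGA, off=5): starts [101, 111] → cuts [106, 116]
  BxoIV (GCTATA, off=3): starts [59, 72, 90] → cuts [62, 75, 93]
  TgoIX (GAAG, off=1): starts [10, 14, 52, 78] → cuts [11, 15, 53, 79]
  NpsI (ACAA, off=4): starts [5] → cuts [9]

Pooled cuts: [9, 11, 15, 36, 49, 53, 62, 75, 79, 88, 93, 106, 116]

Fragment lengths:
  [0,9): 9 bp
  [9,11): 2 bp
  [11,15): 4 bp
  [15,36): 21 bp
  [36,49): 13 bp
  [49,53): 4 bp
  [53,62): 9 bp
  [62,75): 13 bp
  [75,79): 4 bp
  [79,88): 9 bp
  [88,93): 5 bp
  [93,106): 13 bp
  [106,116): 10 bp
  [116,120): 4 bp

[2,4,4,4,4,5,9,9,9,10,13,13,13,21]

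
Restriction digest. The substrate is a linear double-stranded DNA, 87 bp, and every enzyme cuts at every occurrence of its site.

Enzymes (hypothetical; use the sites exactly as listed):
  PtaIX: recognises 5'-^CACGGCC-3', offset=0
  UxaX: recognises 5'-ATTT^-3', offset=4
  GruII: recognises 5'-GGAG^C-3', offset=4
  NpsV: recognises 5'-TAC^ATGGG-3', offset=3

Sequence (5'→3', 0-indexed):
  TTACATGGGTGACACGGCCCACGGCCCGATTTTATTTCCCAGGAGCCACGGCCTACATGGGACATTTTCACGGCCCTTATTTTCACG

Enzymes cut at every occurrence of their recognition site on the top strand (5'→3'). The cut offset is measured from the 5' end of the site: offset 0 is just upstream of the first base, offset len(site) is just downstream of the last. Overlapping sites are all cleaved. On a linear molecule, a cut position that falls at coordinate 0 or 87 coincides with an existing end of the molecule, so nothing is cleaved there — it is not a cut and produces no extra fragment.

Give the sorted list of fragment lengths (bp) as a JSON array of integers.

[1,1,4,5,5,7,8,8,10,11,13,14]

Per-enzyme occurrences:
  PtaIX CACGGCC/0: at [12, 19, 46, 68] ⇒ [12, 19, 46, 68]
  UxaX ATTT/4: at [28, 33, 63, 78] ⇒ [32, 37, 67, 82]
  GruII GGAGC/4: at [41] ⇒ [45]
  NpsV TACATGGG/3: at [1, 53] ⇒ [4, 56]

Pooled cuts: [4, 12, 19, 32, 37, 45, 46, 56, 67, 68, 82]

Fragments:
  [0,4): 4 bp
  [4,12): 8 bp
  [12,19): 7 bp
  [19,32): 13 bp
  [32,37): 5 bp
  [37,45): 8 bp
  [45,46): 1 bp
  [46,56): 10 bp
  [56,67): 11 bp
  [67,68): 1 bp
  [68,82): 14 bp
  [82,87): 5 bp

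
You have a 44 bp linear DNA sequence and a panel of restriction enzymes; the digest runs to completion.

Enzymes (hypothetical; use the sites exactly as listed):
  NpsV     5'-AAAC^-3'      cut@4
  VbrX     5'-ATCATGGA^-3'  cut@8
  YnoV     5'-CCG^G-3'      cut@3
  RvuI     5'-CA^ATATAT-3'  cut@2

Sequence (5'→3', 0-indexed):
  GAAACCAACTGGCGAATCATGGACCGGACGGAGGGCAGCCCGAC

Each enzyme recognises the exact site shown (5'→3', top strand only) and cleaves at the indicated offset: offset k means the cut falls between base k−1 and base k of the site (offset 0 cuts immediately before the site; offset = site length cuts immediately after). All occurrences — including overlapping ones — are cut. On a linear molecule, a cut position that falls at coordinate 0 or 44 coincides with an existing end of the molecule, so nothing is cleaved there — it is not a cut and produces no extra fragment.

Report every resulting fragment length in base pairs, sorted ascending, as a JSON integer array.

[3,5,18,18]

Per-enzyme occurrences:
  NpsV (AAAC, off=4): starts [1] → cuts [5]
  VbrX (ATCATGGA, off=8): starts [15] → cuts [23]
  YnoV (CCGG, off=3): starts [23] → cuts [26]
  RvuI (CAATATAT, off=2): no sites

All cut coordinates (distinct, sorted): [5, 23, 26]

Fragment lengths:
  [0,5): 5 bp
  [5,23): 18 bp
  [23,26): 3 bp
  [26,44): 18 bp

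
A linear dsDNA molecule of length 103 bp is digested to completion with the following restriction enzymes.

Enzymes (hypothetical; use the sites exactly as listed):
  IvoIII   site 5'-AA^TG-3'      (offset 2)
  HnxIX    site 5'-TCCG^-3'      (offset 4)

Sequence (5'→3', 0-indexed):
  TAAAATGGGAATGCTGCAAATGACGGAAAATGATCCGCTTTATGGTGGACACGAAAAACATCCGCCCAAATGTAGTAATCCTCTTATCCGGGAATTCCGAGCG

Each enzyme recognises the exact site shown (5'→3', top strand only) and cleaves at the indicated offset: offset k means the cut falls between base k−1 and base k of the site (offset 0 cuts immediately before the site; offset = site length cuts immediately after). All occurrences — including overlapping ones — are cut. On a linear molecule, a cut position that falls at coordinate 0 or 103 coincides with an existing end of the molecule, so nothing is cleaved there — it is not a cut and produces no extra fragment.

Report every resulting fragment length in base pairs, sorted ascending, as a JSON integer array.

[4,5,6,6,7,9,9,10,20,27]

Per-enzyme occurrences:
  IvoIII (AATG, off=2): starts [3, 9, 18, 28, 68] → cuts [5, 11, 20, 30, 70]
  HnxIX (TCCG, off=4): starts [33, 60, 86, 95] → cuts [37, 64, 90, 99]

All cut coordinates (distinct, sorted): [5, 11, 20, 30, 37, 64, 70, 90, 99]

Fragments:
  [0,5): 5 bp
  [5,11): 6 bp
  [11,20): 9 bp
  [20,30): 10 bp
  [30,37): 7 bp
  [37,64): 27 bp
  [64,70): 6 bp
  [70,90): 20 bp
  [90,99): 9 bp
  [99,103): 4 bp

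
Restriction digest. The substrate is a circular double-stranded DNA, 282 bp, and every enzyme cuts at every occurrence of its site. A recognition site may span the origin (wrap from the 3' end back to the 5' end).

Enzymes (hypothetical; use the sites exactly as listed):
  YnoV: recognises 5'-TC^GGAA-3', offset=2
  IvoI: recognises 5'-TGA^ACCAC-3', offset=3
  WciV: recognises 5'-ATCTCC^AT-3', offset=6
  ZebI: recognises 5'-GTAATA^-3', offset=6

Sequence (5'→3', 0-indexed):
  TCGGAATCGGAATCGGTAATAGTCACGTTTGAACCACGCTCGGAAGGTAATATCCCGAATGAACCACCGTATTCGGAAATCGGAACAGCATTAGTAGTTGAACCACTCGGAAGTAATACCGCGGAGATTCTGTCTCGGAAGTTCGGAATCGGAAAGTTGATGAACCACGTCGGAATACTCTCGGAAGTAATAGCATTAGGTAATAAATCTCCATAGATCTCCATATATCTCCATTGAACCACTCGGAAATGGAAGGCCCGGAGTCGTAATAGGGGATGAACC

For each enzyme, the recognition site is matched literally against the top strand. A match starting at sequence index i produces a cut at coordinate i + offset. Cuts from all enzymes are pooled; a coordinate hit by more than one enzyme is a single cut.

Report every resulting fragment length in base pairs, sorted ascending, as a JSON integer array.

[5,6,6,7,7,7,7,8,8,9,10,10,10,10,10,11,11,11,12,13,13,13,13,18,20,27]

Scan for sites:
  YnoV TCGGAA/2: at [0, 6, 39, 72, 79, 106, 134, 142, 148, 169, 180, 242] ⇒ [2, 8, 41, 74, 81, 108, 136, 144, 150, 171, 182, 244]
  IvoI TGAACCAC/3: at [29, 59, 98, 160, 234] ⇒ [32, 62, 101, 163, 237]
  WciV ATCTCCAT/6: at [206, 216, 226] ⇒ [212, 222, 232]
  ZebI GTAATA/6: at [15, 46, 112, 186, 199, 265] ⇒ [21, 52, 118, 192, 205, 271]

All cut coordinates (distinct, sorted): [2, 8, 21, 32, 41, 52, 62, 74, 81, 101, 108, 118, 136, 144, 150, 163, 171, 182, 192, 205, 212, 222, 232, 237, 244, 271]

Fragments:
  2→8: 6 bp
  8→21: 13 bp
  21→32: 11 bp
  32→41: 9 bp
  41→52: 11 bp
  52→62: 10 bp
  62→74: 12 bp
  74→81: 7 bp
  81→101: 20 bp
  101→108: 7 bp
  108→118: 10 bp
  118→136: 18 bp
  136→144: 8 bp
  144→150: 6 bp
  150→163: 13 bp
  163→171: 8 bp
  171→182: 11 bp
  182→192: 10 bp
  192→205: 13 bp
  205→212: 7 bp
  212→222: 10 bp
  222→232: 10 bp
  232→237: 5 bp
  237→244: 7 bp
  244→271: 27 bp
  271→2 (wrap): 282-271+2 = 13 bp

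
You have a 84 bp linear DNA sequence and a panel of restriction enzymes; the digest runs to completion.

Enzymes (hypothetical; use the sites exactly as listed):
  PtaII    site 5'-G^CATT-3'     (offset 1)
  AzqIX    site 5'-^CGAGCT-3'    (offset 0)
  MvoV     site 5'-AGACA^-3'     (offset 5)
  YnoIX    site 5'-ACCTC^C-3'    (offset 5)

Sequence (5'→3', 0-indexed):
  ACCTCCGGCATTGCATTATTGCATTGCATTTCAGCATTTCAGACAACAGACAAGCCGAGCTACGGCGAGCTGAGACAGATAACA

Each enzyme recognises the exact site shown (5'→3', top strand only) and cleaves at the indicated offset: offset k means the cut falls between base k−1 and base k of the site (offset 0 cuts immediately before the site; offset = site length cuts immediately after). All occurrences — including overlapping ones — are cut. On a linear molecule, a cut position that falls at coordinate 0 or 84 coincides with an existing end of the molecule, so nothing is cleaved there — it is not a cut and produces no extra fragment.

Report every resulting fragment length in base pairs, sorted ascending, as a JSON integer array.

[3,3,5,5,5,7,7,8,8,10,11,12]

Scan for sites:
  PtaII GCATT/1: at [7, 12, 20, 25, 33] ⇒ [8, 13, 21, 26, 34]
  AzqIX CGAGCT/0: at [55, 65] ⇒ [55, 65]
  MvoV AGACA/5: at [40, 47, 72] ⇒ [45, 52, 77]
  YnoIX ACCTCC/5: at [0] ⇒ [5]

Pooled cuts: [5, 8, 13, 21, 26, 34, 45, 52, 55, 65, 77]

Fragments:
  [0,5): 5 bp
  [5,8): 3 bp
  [8,13): 5 bp
  [13,21): 8 bp
  [21,26): 5 bp
  [26,34): 8 bp
  [34,45): 11 bp
  [45,52): 7 bp
  [52,55): 3 bp
  [55,65): 10 bp
  [65,77): 12 bp
  [77,84): 7 bp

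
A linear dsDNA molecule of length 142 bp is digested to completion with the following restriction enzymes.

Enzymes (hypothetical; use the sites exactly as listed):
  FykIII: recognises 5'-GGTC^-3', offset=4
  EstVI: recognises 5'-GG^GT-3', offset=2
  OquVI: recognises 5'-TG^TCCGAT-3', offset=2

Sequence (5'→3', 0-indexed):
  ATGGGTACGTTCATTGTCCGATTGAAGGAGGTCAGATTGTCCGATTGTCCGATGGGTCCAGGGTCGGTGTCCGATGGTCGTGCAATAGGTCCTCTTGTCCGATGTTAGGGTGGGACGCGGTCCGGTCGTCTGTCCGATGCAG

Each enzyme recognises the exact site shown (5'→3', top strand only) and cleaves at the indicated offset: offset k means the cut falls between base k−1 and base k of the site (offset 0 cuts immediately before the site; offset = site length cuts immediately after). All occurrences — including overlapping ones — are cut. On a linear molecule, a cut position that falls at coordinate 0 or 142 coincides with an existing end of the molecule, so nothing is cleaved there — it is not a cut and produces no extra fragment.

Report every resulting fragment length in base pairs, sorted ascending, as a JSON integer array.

Site scan:
  FykIII (GGTC, off=4): starts [29, 54, 61, 75, 87, 118, 123] → cuts [33, 58, 65, 79, 91, 122, 127]
  EstVI (GGGT, off=2): starts [2, 53, 60, 107] → cuts [4, 55, 62, 109]
  OquVI (TGTCCGAT, off=2): starts [14, 37, 45, 67, 95, 130] → cuts [16, 39, 47, 69, 97, 132]

Pooled cuts: [4, 16, 33, 39, 47, 55, 58, 62, 65, 69, 79, 91, 97, 109, 122, 127, 132]

Fragment lengths:
  [0,4): 4 bp
  [4,16): 12 bp
  [16,33): 17 bp
  [33,39): 6 bp
  [39,47): 8 bp
  [47,55): 8 bp
  [55,58): 3 bp
  [58,62): 4 bp
  [62,65): 3 bp
  [65,69): 4 bp
  [69,79): 10 bp
  [79,91): 12 bp
  [91,97): 6 bp
  [97,109): 12 bp
  [109,122): 13 bp
  [122,127): 5 bp
  [127,132): 5 bp
  [132,142): 10 bp

[3,3,4,4,4,5,5,6,6,8,8,10,10,12,12,12,13,17]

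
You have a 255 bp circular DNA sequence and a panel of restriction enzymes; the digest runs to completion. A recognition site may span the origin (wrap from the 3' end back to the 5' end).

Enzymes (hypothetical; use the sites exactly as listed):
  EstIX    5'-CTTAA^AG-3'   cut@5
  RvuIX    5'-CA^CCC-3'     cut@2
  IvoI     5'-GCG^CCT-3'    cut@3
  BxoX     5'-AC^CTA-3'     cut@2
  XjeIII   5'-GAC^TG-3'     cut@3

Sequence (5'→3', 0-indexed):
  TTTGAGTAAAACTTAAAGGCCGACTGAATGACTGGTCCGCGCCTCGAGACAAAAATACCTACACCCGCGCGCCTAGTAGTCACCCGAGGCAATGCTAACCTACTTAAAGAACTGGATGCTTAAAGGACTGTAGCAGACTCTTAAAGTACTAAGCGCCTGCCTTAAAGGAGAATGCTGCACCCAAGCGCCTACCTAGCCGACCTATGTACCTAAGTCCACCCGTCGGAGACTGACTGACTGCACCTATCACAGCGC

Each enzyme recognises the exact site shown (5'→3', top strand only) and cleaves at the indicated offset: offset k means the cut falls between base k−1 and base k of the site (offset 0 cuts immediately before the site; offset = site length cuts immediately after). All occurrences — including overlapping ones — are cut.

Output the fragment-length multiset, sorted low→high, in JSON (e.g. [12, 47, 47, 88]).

[4,4,5,5,5,5,8,8,8,8,8,8,9,9,9,10,11,11,12,14,16,16,17,17,28]

Per-enzyme occurrences:
  EstIX (CTTAAAG, off=5): starts [11, 102, 118, 139, 160] → cuts [16, 107, 123, 144, 165]
  RvuIX (CACCC, off=2): starts [61, 80, 177, 216] → cuts [63, 82, 179, 218]
  IvoI (GCGCCT, off=3): starts [38, 68, 152, 184] → cuts [41, 71, 155, 187]
  BxoX (ACCTA, off=2): starts [56, 97, 190, 199, 207, 241] → cuts [58, 99, 192, 201, 209, 243]
  XjeIII (GACTG, off=3): starts [21, 29, 125, 227, 231, 235] → cuts [24, 32, 128, 230, 234, 238]

Pooled cuts: [16, 24, 32, 41, 58, 63, 71, 82, 99, 107, 123, 128, 144, 155, 165, 179, 187, 192, 201, 209, 218, 230, 234, 238, 243]

Fragment lengths:
  16→24: 8 bp
  24→32: 8 bp
  32→41: 9 bp
  41→58: 17 bp
  58→63: 5 bp
  63→71: 8 bp
  71→82: 11 bp
  82→99: 17 bp
  99→107: 8 bp
  107→123: 16 bp
  123→128: 5 bp
  128→144: 16 bp
  144→155: 11 bp
  155→165: 10 bp
  165→179: 14 bp
  179→187: 8 bp
  187→192: 5 bp
  192→201: 9 bp
  201→209: 8 bp
  209→218: 9 bp
  218→230: 12 bp
  230→234: 4 bp
  234→238: 4 bp
  238→243: 5 bp
  243→16 (wrap): 255-243+16 = 28 bp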